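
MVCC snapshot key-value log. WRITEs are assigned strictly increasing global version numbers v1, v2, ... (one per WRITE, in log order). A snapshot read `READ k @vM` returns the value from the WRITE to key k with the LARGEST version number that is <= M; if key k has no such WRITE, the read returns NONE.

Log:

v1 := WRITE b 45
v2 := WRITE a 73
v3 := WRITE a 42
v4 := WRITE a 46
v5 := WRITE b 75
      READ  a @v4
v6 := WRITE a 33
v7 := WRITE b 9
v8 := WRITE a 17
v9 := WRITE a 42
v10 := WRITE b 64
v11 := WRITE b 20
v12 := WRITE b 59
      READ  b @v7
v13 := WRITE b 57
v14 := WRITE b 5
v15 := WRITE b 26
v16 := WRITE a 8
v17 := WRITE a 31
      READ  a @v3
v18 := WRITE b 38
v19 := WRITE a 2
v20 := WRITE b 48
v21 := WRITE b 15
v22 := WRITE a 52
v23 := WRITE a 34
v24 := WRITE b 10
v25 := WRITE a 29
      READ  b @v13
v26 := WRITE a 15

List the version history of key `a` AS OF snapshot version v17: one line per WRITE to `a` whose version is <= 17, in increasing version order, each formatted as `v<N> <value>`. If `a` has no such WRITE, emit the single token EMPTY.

Scan writes for key=a with version <= 17:
  v1 WRITE b 45 -> skip
  v2 WRITE a 73 -> keep
  v3 WRITE a 42 -> keep
  v4 WRITE a 46 -> keep
  v5 WRITE b 75 -> skip
  v6 WRITE a 33 -> keep
  v7 WRITE b 9 -> skip
  v8 WRITE a 17 -> keep
  v9 WRITE a 42 -> keep
  v10 WRITE b 64 -> skip
  v11 WRITE b 20 -> skip
  v12 WRITE b 59 -> skip
  v13 WRITE b 57 -> skip
  v14 WRITE b 5 -> skip
  v15 WRITE b 26 -> skip
  v16 WRITE a 8 -> keep
  v17 WRITE a 31 -> keep
  v18 WRITE b 38 -> skip
  v19 WRITE a 2 -> drop (> snap)
  v20 WRITE b 48 -> skip
  v21 WRITE b 15 -> skip
  v22 WRITE a 52 -> drop (> snap)
  v23 WRITE a 34 -> drop (> snap)
  v24 WRITE b 10 -> skip
  v25 WRITE a 29 -> drop (> snap)
  v26 WRITE a 15 -> drop (> snap)
Collected: [(2, 73), (3, 42), (4, 46), (6, 33), (8, 17), (9, 42), (16, 8), (17, 31)]

Answer: v2 73
v3 42
v4 46
v6 33
v8 17
v9 42
v16 8
v17 31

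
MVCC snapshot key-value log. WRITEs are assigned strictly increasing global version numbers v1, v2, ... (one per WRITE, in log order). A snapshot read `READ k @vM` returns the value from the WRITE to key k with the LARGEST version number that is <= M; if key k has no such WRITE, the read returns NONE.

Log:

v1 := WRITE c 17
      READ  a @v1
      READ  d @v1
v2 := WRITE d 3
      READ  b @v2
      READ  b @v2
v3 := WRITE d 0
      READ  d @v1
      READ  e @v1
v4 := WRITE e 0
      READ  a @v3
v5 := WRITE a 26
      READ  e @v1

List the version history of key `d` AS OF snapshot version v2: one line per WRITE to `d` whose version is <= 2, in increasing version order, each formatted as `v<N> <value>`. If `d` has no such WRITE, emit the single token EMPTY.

Answer: v2 3

Derivation:
Scan writes for key=d with version <= 2:
  v1 WRITE c 17 -> skip
  v2 WRITE d 3 -> keep
  v3 WRITE d 0 -> drop (> snap)
  v4 WRITE e 0 -> skip
  v5 WRITE a 26 -> skip
Collected: [(2, 3)]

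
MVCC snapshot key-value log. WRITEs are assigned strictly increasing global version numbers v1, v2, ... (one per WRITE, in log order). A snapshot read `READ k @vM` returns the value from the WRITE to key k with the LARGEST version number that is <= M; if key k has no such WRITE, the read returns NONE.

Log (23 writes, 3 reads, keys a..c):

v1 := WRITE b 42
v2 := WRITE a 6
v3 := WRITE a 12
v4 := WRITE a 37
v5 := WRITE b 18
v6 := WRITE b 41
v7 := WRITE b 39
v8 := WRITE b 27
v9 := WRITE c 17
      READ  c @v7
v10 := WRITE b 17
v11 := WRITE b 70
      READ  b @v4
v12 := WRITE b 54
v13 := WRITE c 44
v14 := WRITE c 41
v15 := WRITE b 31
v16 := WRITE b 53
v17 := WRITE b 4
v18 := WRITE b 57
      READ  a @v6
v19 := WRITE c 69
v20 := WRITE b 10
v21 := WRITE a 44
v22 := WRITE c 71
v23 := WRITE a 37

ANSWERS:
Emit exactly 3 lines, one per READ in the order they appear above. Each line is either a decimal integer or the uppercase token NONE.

v1: WRITE b=42  (b history now [(1, 42)])
v2: WRITE a=6  (a history now [(2, 6)])
v3: WRITE a=12  (a history now [(2, 6), (3, 12)])
v4: WRITE a=37  (a history now [(2, 6), (3, 12), (4, 37)])
v5: WRITE b=18  (b history now [(1, 42), (5, 18)])
v6: WRITE b=41  (b history now [(1, 42), (5, 18), (6, 41)])
v7: WRITE b=39  (b history now [(1, 42), (5, 18), (6, 41), (7, 39)])
v8: WRITE b=27  (b history now [(1, 42), (5, 18), (6, 41), (7, 39), (8, 27)])
v9: WRITE c=17  (c history now [(9, 17)])
READ c @v7: history=[(9, 17)] -> no version <= 7 -> NONE
v10: WRITE b=17  (b history now [(1, 42), (5, 18), (6, 41), (7, 39), (8, 27), (10, 17)])
v11: WRITE b=70  (b history now [(1, 42), (5, 18), (6, 41), (7, 39), (8, 27), (10, 17), (11, 70)])
READ b @v4: history=[(1, 42), (5, 18), (6, 41), (7, 39), (8, 27), (10, 17), (11, 70)] -> pick v1 -> 42
v12: WRITE b=54  (b history now [(1, 42), (5, 18), (6, 41), (7, 39), (8, 27), (10, 17), (11, 70), (12, 54)])
v13: WRITE c=44  (c history now [(9, 17), (13, 44)])
v14: WRITE c=41  (c history now [(9, 17), (13, 44), (14, 41)])
v15: WRITE b=31  (b history now [(1, 42), (5, 18), (6, 41), (7, 39), (8, 27), (10, 17), (11, 70), (12, 54), (15, 31)])
v16: WRITE b=53  (b history now [(1, 42), (5, 18), (6, 41), (7, 39), (8, 27), (10, 17), (11, 70), (12, 54), (15, 31), (16, 53)])
v17: WRITE b=4  (b history now [(1, 42), (5, 18), (6, 41), (7, 39), (8, 27), (10, 17), (11, 70), (12, 54), (15, 31), (16, 53), (17, 4)])
v18: WRITE b=57  (b history now [(1, 42), (5, 18), (6, 41), (7, 39), (8, 27), (10, 17), (11, 70), (12, 54), (15, 31), (16, 53), (17, 4), (18, 57)])
READ a @v6: history=[(2, 6), (3, 12), (4, 37)] -> pick v4 -> 37
v19: WRITE c=69  (c history now [(9, 17), (13, 44), (14, 41), (19, 69)])
v20: WRITE b=10  (b history now [(1, 42), (5, 18), (6, 41), (7, 39), (8, 27), (10, 17), (11, 70), (12, 54), (15, 31), (16, 53), (17, 4), (18, 57), (20, 10)])
v21: WRITE a=44  (a history now [(2, 6), (3, 12), (4, 37), (21, 44)])
v22: WRITE c=71  (c history now [(9, 17), (13, 44), (14, 41), (19, 69), (22, 71)])
v23: WRITE a=37  (a history now [(2, 6), (3, 12), (4, 37), (21, 44), (23, 37)])

Answer: NONE
42
37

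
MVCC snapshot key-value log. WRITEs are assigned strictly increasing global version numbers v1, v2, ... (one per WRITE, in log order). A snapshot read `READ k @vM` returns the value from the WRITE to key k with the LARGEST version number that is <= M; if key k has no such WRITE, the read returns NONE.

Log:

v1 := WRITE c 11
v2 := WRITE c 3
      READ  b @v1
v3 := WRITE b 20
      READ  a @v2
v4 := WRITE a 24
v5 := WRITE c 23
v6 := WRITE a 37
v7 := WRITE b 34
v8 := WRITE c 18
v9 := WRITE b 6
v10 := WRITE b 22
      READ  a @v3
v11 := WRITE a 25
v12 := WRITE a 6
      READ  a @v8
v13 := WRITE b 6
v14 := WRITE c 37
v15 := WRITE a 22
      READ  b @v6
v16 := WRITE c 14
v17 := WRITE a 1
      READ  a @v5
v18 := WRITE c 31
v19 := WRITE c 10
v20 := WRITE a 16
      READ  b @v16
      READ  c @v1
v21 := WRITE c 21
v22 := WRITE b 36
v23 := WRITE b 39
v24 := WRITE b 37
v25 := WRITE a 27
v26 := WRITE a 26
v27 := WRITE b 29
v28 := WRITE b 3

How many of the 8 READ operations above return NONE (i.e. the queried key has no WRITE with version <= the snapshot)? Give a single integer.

Answer: 3

Derivation:
v1: WRITE c=11  (c history now [(1, 11)])
v2: WRITE c=3  (c history now [(1, 11), (2, 3)])
READ b @v1: history=[] -> no version <= 1 -> NONE
v3: WRITE b=20  (b history now [(3, 20)])
READ a @v2: history=[] -> no version <= 2 -> NONE
v4: WRITE a=24  (a history now [(4, 24)])
v5: WRITE c=23  (c history now [(1, 11), (2, 3), (5, 23)])
v6: WRITE a=37  (a history now [(4, 24), (6, 37)])
v7: WRITE b=34  (b history now [(3, 20), (7, 34)])
v8: WRITE c=18  (c history now [(1, 11), (2, 3), (5, 23), (8, 18)])
v9: WRITE b=6  (b history now [(3, 20), (7, 34), (9, 6)])
v10: WRITE b=22  (b history now [(3, 20), (7, 34), (9, 6), (10, 22)])
READ a @v3: history=[(4, 24), (6, 37)] -> no version <= 3 -> NONE
v11: WRITE a=25  (a history now [(4, 24), (6, 37), (11, 25)])
v12: WRITE a=6  (a history now [(4, 24), (6, 37), (11, 25), (12, 6)])
READ a @v8: history=[(4, 24), (6, 37), (11, 25), (12, 6)] -> pick v6 -> 37
v13: WRITE b=6  (b history now [(3, 20), (7, 34), (9, 6), (10, 22), (13, 6)])
v14: WRITE c=37  (c history now [(1, 11), (2, 3), (5, 23), (8, 18), (14, 37)])
v15: WRITE a=22  (a history now [(4, 24), (6, 37), (11, 25), (12, 6), (15, 22)])
READ b @v6: history=[(3, 20), (7, 34), (9, 6), (10, 22), (13, 6)] -> pick v3 -> 20
v16: WRITE c=14  (c history now [(1, 11), (2, 3), (5, 23), (8, 18), (14, 37), (16, 14)])
v17: WRITE a=1  (a history now [(4, 24), (6, 37), (11, 25), (12, 6), (15, 22), (17, 1)])
READ a @v5: history=[(4, 24), (6, 37), (11, 25), (12, 6), (15, 22), (17, 1)] -> pick v4 -> 24
v18: WRITE c=31  (c history now [(1, 11), (2, 3), (5, 23), (8, 18), (14, 37), (16, 14), (18, 31)])
v19: WRITE c=10  (c history now [(1, 11), (2, 3), (5, 23), (8, 18), (14, 37), (16, 14), (18, 31), (19, 10)])
v20: WRITE a=16  (a history now [(4, 24), (6, 37), (11, 25), (12, 6), (15, 22), (17, 1), (20, 16)])
READ b @v16: history=[(3, 20), (7, 34), (9, 6), (10, 22), (13, 6)] -> pick v13 -> 6
READ c @v1: history=[(1, 11), (2, 3), (5, 23), (8, 18), (14, 37), (16, 14), (18, 31), (19, 10)] -> pick v1 -> 11
v21: WRITE c=21  (c history now [(1, 11), (2, 3), (5, 23), (8, 18), (14, 37), (16, 14), (18, 31), (19, 10), (21, 21)])
v22: WRITE b=36  (b history now [(3, 20), (7, 34), (9, 6), (10, 22), (13, 6), (22, 36)])
v23: WRITE b=39  (b history now [(3, 20), (7, 34), (9, 6), (10, 22), (13, 6), (22, 36), (23, 39)])
v24: WRITE b=37  (b history now [(3, 20), (7, 34), (9, 6), (10, 22), (13, 6), (22, 36), (23, 39), (24, 37)])
v25: WRITE a=27  (a history now [(4, 24), (6, 37), (11, 25), (12, 6), (15, 22), (17, 1), (20, 16), (25, 27)])
v26: WRITE a=26  (a history now [(4, 24), (6, 37), (11, 25), (12, 6), (15, 22), (17, 1), (20, 16), (25, 27), (26, 26)])
v27: WRITE b=29  (b history now [(3, 20), (7, 34), (9, 6), (10, 22), (13, 6), (22, 36), (23, 39), (24, 37), (27, 29)])
v28: WRITE b=3  (b history now [(3, 20), (7, 34), (9, 6), (10, 22), (13, 6), (22, 36), (23, 39), (24, 37), (27, 29), (28, 3)])
Read results in order: ['NONE', 'NONE', 'NONE', '37', '20', '24', '6', '11']
NONE count = 3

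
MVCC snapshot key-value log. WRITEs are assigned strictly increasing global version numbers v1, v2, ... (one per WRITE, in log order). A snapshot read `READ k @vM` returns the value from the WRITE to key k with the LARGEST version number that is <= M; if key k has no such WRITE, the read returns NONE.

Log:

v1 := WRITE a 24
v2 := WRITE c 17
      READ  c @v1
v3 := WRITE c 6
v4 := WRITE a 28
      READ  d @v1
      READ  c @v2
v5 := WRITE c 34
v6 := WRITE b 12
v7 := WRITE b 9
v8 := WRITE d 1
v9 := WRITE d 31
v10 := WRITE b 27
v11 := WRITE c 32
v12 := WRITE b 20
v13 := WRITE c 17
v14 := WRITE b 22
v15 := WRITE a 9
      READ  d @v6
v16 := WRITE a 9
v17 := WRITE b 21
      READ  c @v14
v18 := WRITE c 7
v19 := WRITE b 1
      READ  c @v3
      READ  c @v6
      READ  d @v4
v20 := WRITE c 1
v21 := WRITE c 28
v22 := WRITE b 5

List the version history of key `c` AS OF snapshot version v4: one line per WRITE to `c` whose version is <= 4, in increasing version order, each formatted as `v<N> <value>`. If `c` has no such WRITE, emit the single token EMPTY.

Answer: v2 17
v3 6

Derivation:
Scan writes for key=c with version <= 4:
  v1 WRITE a 24 -> skip
  v2 WRITE c 17 -> keep
  v3 WRITE c 6 -> keep
  v4 WRITE a 28 -> skip
  v5 WRITE c 34 -> drop (> snap)
  v6 WRITE b 12 -> skip
  v7 WRITE b 9 -> skip
  v8 WRITE d 1 -> skip
  v9 WRITE d 31 -> skip
  v10 WRITE b 27 -> skip
  v11 WRITE c 32 -> drop (> snap)
  v12 WRITE b 20 -> skip
  v13 WRITE c 17 -> drop (> snap)
  v14 WRITE b 22 -> skip
  v15 WRITE a 9 -> skip
  v16 WRITE a 9 -> skip
  v17 WRITE b 21 -> skip
  v18 WRITE c 7 -> drop (> snap)
  v19 WRITE b 1 -> skip
  v20 WRITE c 1 -> drop (> snap)
  v21 WRITE c 28 -> drop (> snap)
  v22 WRITE b 5 -> skip
Collected: [(2, 17), (3, 6)]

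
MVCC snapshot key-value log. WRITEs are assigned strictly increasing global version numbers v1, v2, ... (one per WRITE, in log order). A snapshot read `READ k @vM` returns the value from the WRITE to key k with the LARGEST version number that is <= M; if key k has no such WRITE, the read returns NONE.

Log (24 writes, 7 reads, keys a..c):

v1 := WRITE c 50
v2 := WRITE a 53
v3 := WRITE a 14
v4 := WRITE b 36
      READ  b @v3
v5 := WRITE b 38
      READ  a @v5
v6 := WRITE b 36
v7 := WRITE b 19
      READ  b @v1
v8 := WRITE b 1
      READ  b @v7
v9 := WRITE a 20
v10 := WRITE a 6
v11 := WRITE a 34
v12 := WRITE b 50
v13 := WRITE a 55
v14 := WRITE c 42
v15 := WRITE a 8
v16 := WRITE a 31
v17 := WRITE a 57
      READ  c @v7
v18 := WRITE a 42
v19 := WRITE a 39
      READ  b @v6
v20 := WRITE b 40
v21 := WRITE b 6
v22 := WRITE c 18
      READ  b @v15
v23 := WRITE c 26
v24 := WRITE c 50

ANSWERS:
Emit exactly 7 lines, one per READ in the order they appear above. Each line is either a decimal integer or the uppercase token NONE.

v1: WRITE c=50  (c history now [(1, 50)])
v2: WRITE a=53  (a history now [(2, 53)])
v3: WRITE a=14  (a history now [(2, 53), (3, 14)])
v4: WRITE b=36  (b history now [(4, 36)])
READ b @v3: history=[(4, 36)] -> no version <= 3 -> NONE
v5: WRITE b=38  (b history now [(4, 36), (5, 38)])
READ a @v5: history=[(2, 53), (3, 14)] -> pick v3 -> 14
v6: WRITE b=36  (b history now [(4, 36), (5, 38), (6, 36)])
v7: WRITE b=19  (b history now [(4, 36), (5, 38), (6, 36), (7, 19)])
READ b @v1: history=[(4, 36), (5, 38), (6, 36), (7, 19)] -> no version <= 1 -> NONE
v8: WRITE b=1  (b history now [(4, 36), (5, 38), (6, 36), (7, 19), (8, 1)])
READ b @v7: history=[(4, 36), (5, 38), (6, 36), (7, 19), (8, 1)] -> pick v7 -> 19
v9: WRITE a=20  (a history now [(2, 53), (3, 14), (9, 20)])
v10: WRITE a=6  (a history now [(2, 53), (3, 14), (9, 20), (10, 6)])
v11: WRITE a=34  (a history now [(2, 53), (3, 14), (9, 20), (10, 6), (11, 34)])
v12: WRITE b=50  (b history now [(4, 36), (5, 38), (6, 36), (7, 19), (8, 1), (12, 50)])
v13: WRITE a=55  (a history now [(2, 53), (3, 14), (9, 20), (10, 6), (11, 34), (13, 55)])
v14: WRITE c=42  (c history now [(1, 50), (14, 42)])
v15: WRITE a=8  (a history now [(2, 53), (3, 14), (9, 20), (10, 6), (11, 34), (13, 55), (15, 8)])
v16: WRITE a=31  (a history now [(2, 53), (3, 14), (9, 20), (10, 6), (11, 34), (13, 55), (15, 8), (16, 31)])
v17: WRITE a=57  (a history now [(2, 53), (3, 14), (9, 20), (10, 6), (11, 34), (13, 55), (15, 8), (16, 31), (17, 57)])
READ c @v7: history=[(1, 50), (14, 42)] -> pick v1 -> 50
v18: WRITE a=42  (a history now [(2, 53), (3, 14), (9, 20), (10, 6), (11, 34), (13, 55), (15, 8), (16, 31), (17, 57), (18, 42)])
v19: WRITE a=39  (a history now [(2, 53), (3, 14), (9, 20), (10, 6), (11, 34), (13, 55), (15, 8), (16, 31), (17, 57), (18, 42), (19, 39)])
READ b @v6: history=[(4, 36), (5, 38), (6, 36), (7, 19), (8, 1), (12, 50)] -> pick v6 -> 36
v20: WRITE b=40  (b history now [(4, 36), (5, 38), (6, 36), (7, 19), (8, 1), (12, 50), (20, 40)])
v21: WRITE b=6  (b history now [(4, 36), (5, 38), (6, 36), (7, 19), (8, 1), (12, 50), (20, 40), (21, 6)])
v22: WRITE c=18  (c history now [(1, 50), (14, 42), (22, 18)])
READ b @v15: history=[(4, 36), (5, 38), (6, 36), (7, 19), (8, 1), (12, 50), (20, 40), (21, 6)] -> pick v12 -> 50
v23: WRITE c=26  (c history now [(1, 50), (14, 42), (22, 18), (23, 26)])
v24: WRITE c=50  (c history now [(1, 50), (14, 42), (22, 18), (23, 26), (24, 50)])

Answer: NONE
14
NONE
19
50
36
50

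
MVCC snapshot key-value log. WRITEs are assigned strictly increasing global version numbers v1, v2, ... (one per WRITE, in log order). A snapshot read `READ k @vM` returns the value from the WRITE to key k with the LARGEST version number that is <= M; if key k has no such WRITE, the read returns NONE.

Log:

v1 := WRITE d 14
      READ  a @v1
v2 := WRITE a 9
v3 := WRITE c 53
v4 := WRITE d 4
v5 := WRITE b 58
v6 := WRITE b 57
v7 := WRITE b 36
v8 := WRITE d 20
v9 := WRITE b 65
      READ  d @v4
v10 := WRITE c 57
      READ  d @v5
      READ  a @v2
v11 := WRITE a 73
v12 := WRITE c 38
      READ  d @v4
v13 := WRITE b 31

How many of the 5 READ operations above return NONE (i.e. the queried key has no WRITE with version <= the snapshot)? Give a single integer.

v1: WRITE d=14  (d history now [(1, 14)])
READ a @v1: history=[] -> no version <= 1 -> NONE
v2: WRITE a=9  (a history now [(2, 9)])
v3: WRITE c=53  (c history now [(3, 53)])
v4: WRITE d=4  (d history now [(1, 14), (4, 4)])
v5: WRITE b=58  (b history now [(5, 58)])
v6: WRITE b=57  (b history now [(5, 58), (6, 57)])
v7: WRITE b=36  (b history now [(5, 58), (6, 57), (7, 36)])
v8: WRITE d=20  (d history now [(1, 14), (4, 4), (8, 20)])
v9: WRITE b=65  (b history now [(5, 58), (6, 57), (7, 36), (9, 65)])
READ d @v4: history=[(1, 14), (4, 4), (8, 20)] -> pick v4 -> 4
v10: WRITE c=57  (c history now [(3, 53), (10, 57)])
READ d @v5: history=[(1, 14), (4, 4), (8, 20)] -> pick v4 -> 4
READ a @v2: history=[(2, 9)] -> pick v2 -> 9
v11: WRITE a=73  (a history now [(2, 9), (11, 73)])
v12: WRITE c=38  (c history now [(3, 53), (10, 57), (12, 38)])
READ d @v4: history=[(1, 14), (4, 4), (8, 20)] -> pick v4 -> 4
v13: WRITE b=31  (b history now [(5, 58), (6, 57), (7, 36), (9, 65), (13, 31)])
Read results in order: ['NONE', '4', '4', '9', '4']
NONE count = 1

Answer: 1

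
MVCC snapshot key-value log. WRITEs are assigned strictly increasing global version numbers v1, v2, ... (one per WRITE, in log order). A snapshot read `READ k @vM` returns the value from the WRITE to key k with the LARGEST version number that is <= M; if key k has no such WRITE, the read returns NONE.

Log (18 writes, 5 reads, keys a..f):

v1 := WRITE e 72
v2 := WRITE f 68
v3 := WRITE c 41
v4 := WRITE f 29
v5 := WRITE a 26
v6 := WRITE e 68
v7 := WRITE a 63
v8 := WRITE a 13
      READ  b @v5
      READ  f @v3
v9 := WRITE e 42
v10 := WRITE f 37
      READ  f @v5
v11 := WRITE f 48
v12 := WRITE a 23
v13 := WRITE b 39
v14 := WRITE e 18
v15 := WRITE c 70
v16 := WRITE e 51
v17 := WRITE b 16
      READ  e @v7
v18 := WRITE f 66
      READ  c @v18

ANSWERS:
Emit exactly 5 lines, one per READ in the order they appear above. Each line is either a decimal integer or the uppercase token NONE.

v1: WRITE e=72  (e history now [(1, 72)])
v2: WRITE f=68  (f history now [(2, 68)])
v3: WRITE c=41  (c history now [(3, 41)])
v4: WRITE f=29  (f history now [(2, 68), (4, 29)])
v5: WRITE a=26  (a history now [(5, 26)])
v6: WRITE e=68  (e history now [(1, 72), (6, 68)])
v7: WRITE a=63  (a history now [(5, 26), (7, 63)])
v8: WRITE a=13  (a history now [(5, 26), (7, 63), (8, 13)])
READ b @v5: history=[] -> no version <= 5 -> NONE
READ f @v3: history=[(2, 68), (4, 29)] -> pick v2 -> 68
v9: WRITE e=42  (e history now [(1, 72), (6, 68), (9, 42)])
v10: WRITE f=37  (f history now [(2, 68), (4, 29), (10, 37)])
READ f @v5: history=[(2, 68), (4, 29), (10, 37)] -> pick v4 -> 29
v11: WRITE f=48  (f history now [(2, 68), (4, 29), (10, 37), (11, 48)])
v12: WRITE a=23  (a history now [(5, 26), (7, 63), (8, 13), (12, 23)])
v13: WRITE b=39  (b history now [(13, 39)])
v14: WRITE e=18  (e history now [(1, 72), (6, 68), (9, 42), (14, 18)])
v15: WRITE c=70  (c history now [(3, 41), (15, 70)])
v16: WRITE e=51  (e history now [(1, 72), (6, 68), (9, 42), (14, 18), (16, 51)])
v17: WRITE b=16  (b history now [(13, 39), (17, 16)])
READ e @v7: history=[(1, 72), (6, 68), (9, 42), (14, 18), (16, 51)] -> pick v6 -> 68
v18: WRITE f=66  (f history now [(2, 68), (4, 29), (10, 37), (11, 48), (18, 66)])
READ c @v18: history=[(3, 41), (15, 70)] -> pick v15 -> 70

Answer: NONE
68
29
68
70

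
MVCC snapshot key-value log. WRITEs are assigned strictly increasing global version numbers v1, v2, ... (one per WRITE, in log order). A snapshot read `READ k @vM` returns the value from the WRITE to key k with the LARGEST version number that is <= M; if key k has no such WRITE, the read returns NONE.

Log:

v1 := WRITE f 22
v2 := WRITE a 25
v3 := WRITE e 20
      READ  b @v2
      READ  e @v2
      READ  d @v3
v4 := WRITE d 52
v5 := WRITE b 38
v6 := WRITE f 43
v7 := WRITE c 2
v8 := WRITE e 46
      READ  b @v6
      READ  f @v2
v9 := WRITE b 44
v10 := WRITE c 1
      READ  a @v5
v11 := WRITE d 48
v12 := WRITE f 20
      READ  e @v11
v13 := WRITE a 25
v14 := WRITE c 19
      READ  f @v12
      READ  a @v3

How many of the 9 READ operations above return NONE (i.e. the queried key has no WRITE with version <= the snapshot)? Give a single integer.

Answer: 3

Derivation:
v1: WRITE f=22  (f history now [(1, 22)])
v2: WRITE a=25  (a history now [(2, 25)])
v3: WRITE e=20  (e history now [(3, 20)])
READ b @v2: history=[] -> no version <= 2 -> NONE
READ e @v2: history=[(3, 20)] -> no version <= 2 -> NONE
READ d @v3: history=[] -> no version <= 3 -> NONE
v4: WRITE d=52  (d history now [(4, 52)])
v5: WRITE b=38  (b history now [(5, 38)])
v6: WRITE f=43  (f history now [(1, 22), (6, 43)])
v7: WRITE c=2  (c history now [(7, 2)])
v8: WRITE e=46  (e history now [(3, 20), (8, 46)])
READ b @v6: history=[(5, 38)] -> pick v5 -> 38
READ f @v2: history=[(1, 22), (6, 43)] -> pick v1 -> 22
v9: WRITE b=44  (b history now [(5, 38), (9, 44)])
v10: WRITE c=1  (c history now [(7, 2), (10, 1)])
READ a @v5: history=[(2, 25)] -> pick v2 -> 25
v11: WRITE d=48  (d history now [(4, 52), (11, 48)])
v12: WRITE f=20  (f history now [(1, 22), (6, 43), (12, 20)])
READ e @v11: history=[(3, 20), (8, 46)] -> pick v8 -> 46
v13: WRITE a=25  (a history now [(2, 25), (13, 25)])
v14: WRITE c=19  (c history now [(7, 2), (10, 1), (14, 19)])
READ f @v12: history=[(1, 22), (6, 43), (12, 20)] -> pick v12 -> 20
READ a @v3: history=[(2, 25), (13, 25)] -> pick v2 -> 25
Read results in order: ['NONE', 'NONE', 'NONE', '38', '22', '25', '46', '20', '25']
NONE count = 3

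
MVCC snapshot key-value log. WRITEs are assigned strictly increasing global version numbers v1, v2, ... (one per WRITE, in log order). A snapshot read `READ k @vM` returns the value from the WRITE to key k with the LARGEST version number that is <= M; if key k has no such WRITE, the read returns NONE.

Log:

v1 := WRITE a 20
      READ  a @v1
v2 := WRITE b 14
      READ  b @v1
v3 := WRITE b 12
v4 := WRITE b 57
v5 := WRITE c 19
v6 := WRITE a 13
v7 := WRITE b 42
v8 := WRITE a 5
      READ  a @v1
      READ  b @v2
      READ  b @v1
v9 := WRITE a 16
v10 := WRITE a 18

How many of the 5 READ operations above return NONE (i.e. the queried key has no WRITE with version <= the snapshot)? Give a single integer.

v1: WRITE a=20  (a history now [(1, 20)])
READ a @v1: history=[(1, 20)] -> pick v1 -> 20
v2: WRITE b=14  (b history now [(2, 14)])
READ b @v1: history=[(2, 14)] -> no version <= 1 -> NONE
v3: WRITE b=12  (b history now [(2, 14), (3, 12)])
v4: WRITE b=57  (b history now [(2, 14), (3, 12), (4, 57)])
v5: WRITE c=19  (c history now [(5, 19)])
v6: WRITE a=13  (a history now [(1, 20), (6, 13)])
v7: WRITE b=42  (b history now [(2, 14), (3, 12), (4, 57), (7, 42)])
v8: WRITE a=5  (a history now [(1, 20), (6, 13), (8, 5)])
READ a @v1: history=[(1, 20), (6, 13), (8, 5)] -> pick v1 -> 20
READ b @v2: history=[(2, 14), (3, 12), (4, 57), (7, 42)] -> pick v2 -> 14
READ b @v1: history=[(2, 14), (3, 12), (4, 57), (7, 42)] -> no version <= 1 -> NONE
v9: WRITE a=16  (a history now [(1, 20), (6, 13), (8, 5), (9, 16)])
v10: WRITE a=18  (a history now [(1, 20), (6, 13), (8, 5), (9, 16), (10, 18)])
Read results in order: ['20', 'NONE', '20', '14', 'NONE']
NONE count = 2

Answer: 2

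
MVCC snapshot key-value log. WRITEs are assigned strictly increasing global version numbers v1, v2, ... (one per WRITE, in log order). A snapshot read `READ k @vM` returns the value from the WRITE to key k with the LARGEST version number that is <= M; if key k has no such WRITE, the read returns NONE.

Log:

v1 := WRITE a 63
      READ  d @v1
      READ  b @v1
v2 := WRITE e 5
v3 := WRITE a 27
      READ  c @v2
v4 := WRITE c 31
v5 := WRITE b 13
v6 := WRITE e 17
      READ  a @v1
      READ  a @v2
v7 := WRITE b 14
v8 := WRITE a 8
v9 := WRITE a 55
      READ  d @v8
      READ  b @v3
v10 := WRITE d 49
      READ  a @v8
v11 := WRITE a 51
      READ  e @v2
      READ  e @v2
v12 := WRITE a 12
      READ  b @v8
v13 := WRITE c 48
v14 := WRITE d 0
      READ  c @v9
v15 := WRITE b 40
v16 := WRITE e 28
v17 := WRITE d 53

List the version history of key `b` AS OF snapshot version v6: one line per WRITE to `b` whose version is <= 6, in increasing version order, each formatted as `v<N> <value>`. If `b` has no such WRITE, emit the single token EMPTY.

Answer: v5 13

Derivation:
Scan writes for key=b with version <= 6:
  v1 WRITE a 63 -> skip
  v2 WRITE e 5 -> skip
  v3 WRITE a 27 -> skip
  v4 WRITE c 31 -> skip
  v5 WRITE b 13 -> keep
  v6 WRITE e 17 -> skip
  v7 WRITE b 14 -> drop (> snap)
  v8 WRITE a 8 -> skip
  v9 WRITE a 55 -> skip
  v10 WRITE d 49 -> skip
  v11 WRITE a 51 -> skip
  v12 WRITE a 12 -> skip
  v13 WRITE c 48 -> skip
  v14 WRITE d 0 -> skip
  v15 WRITE b 40 -> drop (> snap)
  v16 WRITE e 28 -> skip
  v17 WRITE d 53 -> skip
Collected: [(5, 13)]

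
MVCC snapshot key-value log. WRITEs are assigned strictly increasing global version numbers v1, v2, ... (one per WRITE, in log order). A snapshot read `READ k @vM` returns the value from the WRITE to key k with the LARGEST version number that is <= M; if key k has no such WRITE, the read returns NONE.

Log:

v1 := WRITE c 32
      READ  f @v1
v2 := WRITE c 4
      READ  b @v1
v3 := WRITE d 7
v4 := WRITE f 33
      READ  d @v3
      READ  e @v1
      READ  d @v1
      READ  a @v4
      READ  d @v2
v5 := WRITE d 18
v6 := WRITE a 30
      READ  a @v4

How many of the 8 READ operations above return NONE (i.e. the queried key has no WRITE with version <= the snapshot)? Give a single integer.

Answer: 7

Derivation:
v1: WRITE c=32  (c history now [(1, 32)])
READ f @v1: history=[] -> no version <= 1 -> NONE
v2: WRITE c=4  (c history now [(1, 32), (2, 4)])
READ b @v1: history=[] -> no version <= 1 -> NONE
v3: WRITE d=7  (d history now [(3, 7)])
v4: WRITE f=33  (f history now [(4, 33)])
READ d @v3: history=[(3, 7)] -> pick v3 -> 7
READ e @v1: history=[] -> no version <= 1 -> NONE
READ d @v1: history=[(3, 7)] -> no version <= 1 -> NONE
READ a @v4: history=[] -> no version <= 4 -> NONE
READ d @v2: history=[(3, 7)] -> no version <= 2 -> NONE
v5: WRITE d=18  (d history now [(3, 7), (5, 18)])
v6: WRITE a=30  (a history now [(6, 30)])
READ a @v4: history=[(6, 30)] -> no version <= 4 -> NONE
Read results in order: ['NONE', 'NONE', '7', 'NONE', 'NONE', 'NONE', 'NONE', 'NONE']
NONE count = 7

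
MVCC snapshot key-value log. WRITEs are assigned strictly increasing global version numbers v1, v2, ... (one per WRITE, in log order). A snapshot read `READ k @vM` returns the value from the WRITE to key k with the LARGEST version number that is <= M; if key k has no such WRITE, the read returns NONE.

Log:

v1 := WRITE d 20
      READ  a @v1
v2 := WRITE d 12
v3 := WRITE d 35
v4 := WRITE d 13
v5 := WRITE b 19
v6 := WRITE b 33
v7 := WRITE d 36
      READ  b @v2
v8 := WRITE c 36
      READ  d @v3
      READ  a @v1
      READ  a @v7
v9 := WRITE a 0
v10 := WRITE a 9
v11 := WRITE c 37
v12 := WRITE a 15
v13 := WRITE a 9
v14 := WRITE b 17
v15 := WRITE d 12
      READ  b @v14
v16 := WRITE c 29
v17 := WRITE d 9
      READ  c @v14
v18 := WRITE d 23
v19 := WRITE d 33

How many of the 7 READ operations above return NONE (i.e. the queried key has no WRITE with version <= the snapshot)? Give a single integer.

Answer: 4

Derivation:
v1: WRITE d=20  (d history now [(1, 20)])
READ a @v1: history=[] -> no version <= 1 -> NONE
v2: WRITE d=12  (d history now [(1, 20), (2, 12)])
v3: WRITE d=35  (d history now [(1, 20), (2, 12), (3, 35)])
v4: WRITE d=13  (d history now [(1, 20), (2, 12), (3, 35), (4, 13)])
v5: WRITE b=19  (b history now [(5, 19)])
v6: WRITE b=33  (b history now [(5, 19), (6, 33)])
v7: WRITE d=36  (d history now [(1, 20), (2, 12), (3, 35), (4, 13), (7, 36)])
READ b @v2: history=[(5, 19), (6, 33)] -> no version <= 2 -> NONE
v8: WRITE c=36  (c history now [(8, 36)])
READ d @v3: history=[(1, 20), (2, 12), (3, 35), (4, 13), (7, 36)] -> pick v3 -> 35
READ a @v1: history=[] -> no version <= 1 -> NONE
READ a @v7: history=[] -> no version <= 7 -> NONE
v9: WRITE a=0  (a history now [(9, 0)])
v10: WRITE a=9  (a history now [(9, 0), (10, 9)])
v11: WRITE c=37  (c history now [(8, 36), (11, 37)])
v12: WRITE a=15  (a history now [(9, 0), (10, 9), (12, 15)])
v13: WRITE a=9  (a history now [(9, 0), (10, 9), (12, 15), (13, 9)])
v14: WRITE b=17  (b history now [(5, 19), (6, 33), (14, 17)])
v15: WRITE d=12  (d history now [(1, 20), (2, 12), (3, 35), (4, 13), (7, 36), (15, 12)])
READ b @v14: history=[(5, 19), (6, 33), (14, 17)] -> pick v14 -> 17
v16: WRITE c=29  (c history now [(8, 36), (11, 37), (16, 29)])
v17: WRITE d=9  (d history now [(1, 20), (2, 12), (3, 35), (4, 13), (7, 36), (15, 12), (17, 9)])
READ c @v14: history=[(8, 36), (11, 37), (16, 29)] -> pick v11 -> 37
v18: WRITE d=23  (d history now [(1, 20), (2, 12), (3, 35), (4, 13), (7, 36), (15, 12), (17, 9), (18, 23)])
v19: WRITE d=33  (d history now [(1, 20), (2, 12), (3, 35), (4, 13), (7, 36), (15, 12), (17, 9), (18, 23), (19, 33)])
Read results in order: ['NONE', 'NONE', '35', 'NONE', 'NONE', '17', '37']
NONE count = 4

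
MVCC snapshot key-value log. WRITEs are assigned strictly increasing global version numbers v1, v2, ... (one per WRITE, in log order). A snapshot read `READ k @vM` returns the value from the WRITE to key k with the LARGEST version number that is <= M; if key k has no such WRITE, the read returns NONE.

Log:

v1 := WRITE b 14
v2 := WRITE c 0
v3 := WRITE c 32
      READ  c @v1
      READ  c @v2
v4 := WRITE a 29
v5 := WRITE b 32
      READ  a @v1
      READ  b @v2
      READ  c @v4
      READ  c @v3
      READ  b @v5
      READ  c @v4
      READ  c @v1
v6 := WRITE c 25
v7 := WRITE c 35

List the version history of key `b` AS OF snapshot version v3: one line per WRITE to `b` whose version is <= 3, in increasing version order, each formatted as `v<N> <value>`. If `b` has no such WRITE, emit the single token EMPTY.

Scan writes for key=b with version <= 3:
  v1 WRITE b 14 -> keep
  v2 WRITE c 0 -> skip
  v3 WRITE c 32 -> skip
  v4 WRITE a 29 -> skip
  v5 WRITE b 32 -> drop (> snap)
  v6 WRITE c 25 -> skip
  v7 WRITE c 35 -> skip
Collected: [(1, 14)]

Answer: v1 14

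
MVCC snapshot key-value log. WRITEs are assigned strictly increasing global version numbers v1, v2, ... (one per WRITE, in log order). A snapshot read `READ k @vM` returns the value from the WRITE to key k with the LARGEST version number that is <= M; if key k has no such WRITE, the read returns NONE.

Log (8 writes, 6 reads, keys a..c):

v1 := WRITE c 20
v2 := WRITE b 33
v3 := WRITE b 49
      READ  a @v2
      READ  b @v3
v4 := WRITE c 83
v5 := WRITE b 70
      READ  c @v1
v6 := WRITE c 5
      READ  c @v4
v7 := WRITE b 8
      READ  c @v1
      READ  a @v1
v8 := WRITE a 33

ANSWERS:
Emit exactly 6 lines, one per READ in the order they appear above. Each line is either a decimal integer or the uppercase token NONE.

v1: WRITE c=20  (c history now [(1, 20)])
v2: WRITE b=33  (b history now [(2, 33)])
v3: WRITE b=49  (b history now [(2, 33), (3, 49)])
READ a @v2: history=[] -> no version <= 2 -> NONE
READ b @v3: history=[(2, 33), (3, 49)] -> pick v3 -> 49
v4: WRITE c=83  (c history now [(1, 20), (4, 83)])
v5: WRITE b=70  (b history now [(2, 33), (3, 49), (5, 70)])
READ c @v1: history=[(1, 20), (4, 83)] -> pick v1 -> 20
v6: WRITE c=5  (c history now [(1, 20), (4, 83), (6, 5)])
READ c @v4: history=[(1, 20), (4, 83), (6, 5)] -> pick v4 -> 83
v7: WRITE b=8  (b history now [(2, 33), (3, 49), (5, 70), (7, 8)])
READ c @v1: history=[(1, 20), (4, 83), (6, 5)] -> pick v1 -> 20
READ a @v1: history=[] -> no version <= 1 -> NONE
v8: WRITE a=33  (a history now [(8, 33)])

Answer: NONE
49
20
83
20
NONE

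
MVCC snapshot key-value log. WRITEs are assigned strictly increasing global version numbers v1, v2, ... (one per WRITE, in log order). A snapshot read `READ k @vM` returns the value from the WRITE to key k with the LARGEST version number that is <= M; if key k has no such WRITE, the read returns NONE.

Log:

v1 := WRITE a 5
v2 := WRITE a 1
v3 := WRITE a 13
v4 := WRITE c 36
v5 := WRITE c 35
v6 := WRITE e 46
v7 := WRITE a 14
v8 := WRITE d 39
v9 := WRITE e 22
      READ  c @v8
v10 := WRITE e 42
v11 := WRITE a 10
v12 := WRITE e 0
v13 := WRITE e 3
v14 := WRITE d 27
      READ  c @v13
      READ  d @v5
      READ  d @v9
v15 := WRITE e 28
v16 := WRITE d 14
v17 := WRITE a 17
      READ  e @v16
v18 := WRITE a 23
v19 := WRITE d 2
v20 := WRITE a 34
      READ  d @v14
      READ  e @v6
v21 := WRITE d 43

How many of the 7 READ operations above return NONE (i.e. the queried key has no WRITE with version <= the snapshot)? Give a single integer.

v1: WRITE a=5  (a history now [(1, 5)])
v2: WRITE a=1  (a history now [(1, 5), (2, 1)])
v3: WRITE a=13  (a history now [(1, 5), (2, 1), (3, 13)])
v4: WRITE c=36  (c history now [(4, 36)])
v5: WRITE c=35  (c history now [(4, 36), (5, 35)])
v6: WRITE e=46  (e history now [(6, 46)])
v7: WRITE a=14  (a history now [(1, 5), (2, 1), (3, 13), (7, 14)])
v8: WRITE d=39  (d history now [(8, 39)])
v9: WRITE e=22  (e history now [(6, 46), (9, 22)])
READ c @v8: history=[(4, 36), (5, 35)] -> pick v5 -> 35
v10: WRITE e=42  (e history now [(6, 46), (9, 22), (10, 42)])
v11: WRITE a=10  (a history now [(1, 5), (2, 1), (3, 13), (7, 14), (11, 10)])
v12: WRITE e=0  (e history now [(6, 46), (9, 22), (10, 42), (12, 0)])
v13: WRITE e=3  (e history now [(6, 46), (9, 22), (10, 42), (12, 0), (13, 3)])
v14: WRITE d=27  (d history now [(8, 39), (14, 27)])
READ c @v13: history=[(4, 36), (5, 35)] -> pick v5 -> 35
READ d @v5: history=[(8, 39), (14, 27)] -> no version <= 5 -> NONE
READ d @v9: history=[(8, 39), (14, 27)] -> pick v8 -> 39
v15: WRITE e=28  (e history now [(6, 46), (9, 22), (10, 42), (12, 0), (13, 3), (15, 28)])
v16: WRITE d=14  (d history now [(8, 39), (14, 27), (16, 14)])
v17: WRITE a=17  (a history now [(1, 5), (2, 1), (3, 13), (7, 14), (11, 10), (17, 17)])
READ e @v16: history=[(6, 46), (9, 22), (10, 42), (12, 0), (13, 3), (15, 28)] -> pick v15 -> 28
v18: WRITE a=23  (a history now [(1, 5), (2, 1), (3, 13), (7, 14), (11, 10), (17, 17), (18, 23)])
v19: WRITE d=2  (d history now [(8, 39), (14, 27), (16, 14), (19, 2)])
v20: WRITE a=34  (a history now [(1, 5), (2, 1), (3, 13), (7, 14), (11, 10), (17, 17), (18, 23), (20, 34)])
READ d @v14: history=[(8, 39), (14, 27), (16, 14), (19, 2)] -> pick v14 -> 27
READ e @v6: history=[(6, 46), (9, 22), (10, 42), (12, 0), (13, 3), (15, 28)] -> pick v6 -> 46
v21: WRITE d=43  (d history now [(8, 39), (14, 27), (16, 14), (19, 2), (21, 43)])
Read results in order: ['35', '35', 'NONE', '39', '28', '27', '46']
NONE count = 1

Answer: 1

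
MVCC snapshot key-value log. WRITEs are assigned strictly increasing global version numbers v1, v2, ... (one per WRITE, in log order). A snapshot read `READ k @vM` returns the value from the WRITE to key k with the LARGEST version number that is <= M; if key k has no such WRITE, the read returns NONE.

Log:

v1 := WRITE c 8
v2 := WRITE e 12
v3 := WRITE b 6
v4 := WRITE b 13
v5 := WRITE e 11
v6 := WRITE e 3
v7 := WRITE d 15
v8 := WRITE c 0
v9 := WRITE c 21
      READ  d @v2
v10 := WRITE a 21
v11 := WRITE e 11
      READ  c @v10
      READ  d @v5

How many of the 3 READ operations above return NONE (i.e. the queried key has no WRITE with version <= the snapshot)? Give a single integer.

v1: WRITE c=8  (c history now [(1, 8)])
v2: WRITE e=12  (e history now [(2, 12)])
v3: WRITE b=6  (b history now [(3, 6)])
v4: WRITE b=13  (b history now [(3, 6), (4, 13)])
v5: WRITE e=11  (e history now [(2, 12), (5, 11)])
v6: WRITE e=3  (e history now [(2, 12), (5, 11), (6, 3)])
v7: WRITE d=15  (d history now [(7, 15)])
v8: WRITE c=0  (c history now [(1, 8), (8, 0)])
v9: WRITE c=21  (c history now [(1, 8), (8, 0), (9, 21)])
READ d @v2: history=[(7, 15)] -> no version <= 2 -> NONE
v10: WRITE a=21  (a history now [(10, 21)])
v11: WRITE e=11  (e history now [(2, 12), (5, 11), (6, 3), (11, 11)])
READ c @v10: history=[(1, 8), (8, 0), (9, 21)] -> pick v9 -> 21
READ d @v5: history=[(7, 15)] -> no version <= 5 -> NONE
Read results in order: ['NONE', '21', 'NONE']
NONE count = 2

Answer: 2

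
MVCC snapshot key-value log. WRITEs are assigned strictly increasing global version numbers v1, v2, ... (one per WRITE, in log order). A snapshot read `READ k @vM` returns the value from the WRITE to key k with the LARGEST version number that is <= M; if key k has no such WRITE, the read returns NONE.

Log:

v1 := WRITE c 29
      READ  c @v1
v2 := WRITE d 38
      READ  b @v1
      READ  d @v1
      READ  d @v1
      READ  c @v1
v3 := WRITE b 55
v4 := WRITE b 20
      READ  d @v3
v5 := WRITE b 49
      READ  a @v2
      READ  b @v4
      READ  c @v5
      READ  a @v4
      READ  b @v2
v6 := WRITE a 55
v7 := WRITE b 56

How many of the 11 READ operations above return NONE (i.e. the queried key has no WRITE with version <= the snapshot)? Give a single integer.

Answer: 6

Derivation:
v1: WRITE c=29  (c history now [(1, 29)])
READ c @v1: history=[(1, 29)] -> pick v1 -> 29
v2: WRITE d=38  (d history now [(2, 38)])
READ b @v1: history=[] -> no version <= 1 -> NONE
READ d @v1: history=[(2, 38)] -> no version <= 1 -> NONE
READ d @v1: history=[(2, 38)] -> no version <= 1 -> NONE
READ c @v1: history=[(1, 29)] -> pick v1 -> 29
v3: WRITE b=55  (b history now [(3, 55)])
v4: WRITE b=20  (b history now [(3, 55), (4, 20)])
READ d @v3: history=[(2, 38)] -> pick v2 -> 38
v5: WRITE b=49  (b history now [(3, 55), (4, 20), (5, 49)])
READ a @v2: history=[] -> no version <= 2 -> NONE
READ b @v4: history=[(3, 55), (4, 20), (5, 49)] -> pick v4 -> 20
READ c @v5: history=[(1, 29)] -> pick v1 -> 29
READ a @v4: history=[] -> no version <= 4 -> NONE
READ b @v2: history=[(3, 55), (4, 20), (5, 49)] -> no version <= 2 -> NONE
v6: WRITE a=55  (a history now [(6, 55)])
v7: WRITE b=56  (b history now [(3, 55), (4, 20), (5, 49), (7, 56)])
Read results in order: ['29', 'NONE', 'NONE', 'NONE', '29', '38', 'NONE', '20', '29', 'NONE', 'NONE']
NONE count = 6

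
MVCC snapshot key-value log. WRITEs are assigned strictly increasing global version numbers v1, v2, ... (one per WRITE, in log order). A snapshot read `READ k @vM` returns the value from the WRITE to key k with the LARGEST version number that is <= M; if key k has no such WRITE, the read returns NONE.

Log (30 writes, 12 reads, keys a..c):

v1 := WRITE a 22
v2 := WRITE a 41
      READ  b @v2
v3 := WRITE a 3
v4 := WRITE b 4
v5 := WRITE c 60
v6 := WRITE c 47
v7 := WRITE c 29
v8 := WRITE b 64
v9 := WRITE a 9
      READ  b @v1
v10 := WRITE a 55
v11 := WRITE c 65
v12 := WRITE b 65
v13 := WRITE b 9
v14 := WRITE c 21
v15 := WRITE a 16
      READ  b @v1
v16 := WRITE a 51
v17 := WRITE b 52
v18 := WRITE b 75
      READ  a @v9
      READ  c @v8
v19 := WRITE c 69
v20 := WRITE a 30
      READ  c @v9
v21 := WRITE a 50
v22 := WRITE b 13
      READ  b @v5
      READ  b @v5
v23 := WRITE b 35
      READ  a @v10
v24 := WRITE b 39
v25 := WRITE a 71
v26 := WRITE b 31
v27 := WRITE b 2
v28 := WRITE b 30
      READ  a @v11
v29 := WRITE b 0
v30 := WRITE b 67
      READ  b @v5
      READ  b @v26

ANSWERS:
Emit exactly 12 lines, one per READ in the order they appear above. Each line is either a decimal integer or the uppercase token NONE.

v1: WRITE a=22  (a history now [(1, 22)])
v2: WRITE a=41  (a history now [(1, 22), (2, 41)])
READ b @v2: history=[] -> no version <= 2 -> NONE
v3: WRITE a=3  (a history now [(1, 22), (2, 41), (3, 3)])
v4: WRITE b=4  (b history now [(4, 4)])
v5: WRITE c=60  (c history now [(5, 60)])
v6: WRITE c=47  (c history now [(5, 60), (6, 47)])
v7: WRITE c=29  (c history now [(5, 60), (6, 47), (7, 29)])
v8: WRITE b=64  (b history now [(4, 4), (8, 64)])
v9: WRITE a=9  (a history now [(1, 22), (2, 41), (3, 3), (9, 9)])
READ b @v1: history=[(4, 4), (8, 64)] -> no version <= 1 -> NONE
v10: WRITE a=55  (a history now [(1, 22), (2, 41), (3, 3), (9, 9), (10, 55)])
v11: WRITE c=65  (c history now [(5, 60), (6, 47), (7, 29), (11, 65)])
v12: WRITE b=65  (b history now [(4, 4), (8, 64), (12, 65)])
v13: WRITE b=9  (b history now [(4, 4), (8, 64), (12, 65), (13, 9)])
v14: WRITE c=21  (c history now [(5, 60), (6, 47), (7, 29), (11, 65), (14, 21)])
v15: WRITE a=16  (a history now [(1, 22), (2, 41), (3, 3), (9, 9), (10, 55), (15, 16)])
READ b @v1: history=[(4, 4), (8, 64), (12, 65), (13, 9)] -> no version <= 1 -> NONE
v16: WRITE a=51  (a history now [(1, 22), (2, 41), (3, 3), (9, 9), (10, 55), (15, 16), (16, 51)])
v17: WRITE b=52  (b history now [(4, 4), (8, 64), (12, 65), (13, 9), (17, 52)])
v18: WRITE b=75  (b history now [(4, 4), (8, 64), (12, 65), (13, 9), (17, 52), (18, 75)])
READ a @v9: history=[(1, 22), (2, 41), (3, 3), (9, 9), (10, 55), (15, 16), (16, 51)] -> pick v9 -> 9
READ c @v8: history=[(5, 60), (6, 47), (7, 29), (11, 65), (14, 21)] -> pick v7 -> 29
v19: WRITE c=69  (c history now [(5, 60), (6, 47), (7, 29), (11, 65), (14, 21), (19, 69)])
v20: WRITE a=30  (a history now [(1, 22), (2, 41), (3, 3), (9, 9), (10, 55), (15, 16), (16, 51), (20, 30)])
READ c @v9: history=[(5, 60), (6, 47), (7, 29), (11, 65), (14, 21), (19, 69)] -> pick v7 -> 29
v21: WRITE a=50  (a history now [(1, 22), (2, 41), (3, 3), (9, 9), (10, 55), (15, 16), (16, 51), (20, 30), (21, 50)])
v22: WRITE b=13  (b history now [(4, 4), (8, 64), (12, 65), (13, 9), (17, 52), (18, 75), (22, 13)])
READ b @v5: history=[(4, 4), (8, 64), (12, 65), (13, 9), (17, 52), (18, 75), (22, 13)] -> pick v4 -> 4
READ b @v5: history=[(4, 4), (8, 64), (12, 65), (13, 9), (17, 52), (18, 75), (22, 13)] -> pick v4 -> 4
v23: WRITE b=35  (b history now [(4, 4), (8, 64), (12, 65), (13, 9), (17, 52), (18, 75), (22, 13), (23, 35)])
READ a @v10: history=[(1, 22), (2, 41), (3, 3), (9, 9), (10, 55), (15, 16), (16, 51), (20, 30), (21, 50)] -> pick v10 -> 55
v24: WRITE b=39  (b history now [(4, 4), (8, 64), (12, 65), (13, 9), (17, 52), (18, 75), (22, 13), (23, 35), (24, 39)])
v25: WRITE a=71  (a history now [(1, 22), (2, 41), (3, 3), (9, 9), (10, 55), (15, 16), (16, 51), (20, 30), (21, 50), (25, 71)])
v26: WRITE b=31  (b history now [(4, 4), (8, 64), (12, 65), (13, 9), (17, 52), (18, 75), (22, 13), (23, 35), (24, 39), (26, 31)])
v27: WRITE b=2  (b history now [(4, 4), (8, 64), (12, 65), (13, 9), (17, 52), (18, 75), (22, 13), (23, 35), (24, 39), (26, 31), (27, 2)])
v28: WRITE b=30  (b history now [(4, 4), (8, 64), (12, 65), (13, 9), (17, 52), (18, 75), (22, 13), (23, 35), (24, 39), (26, 31), (27, 2), (28, 30)])
READ a @v11: history=[(1, 22), (2, 41), (3, 3), (9, 9), (10, 55), (15, 16), (16, 51), (20, 30), (21, 50), (25, 71)] -> pick v10 -> 55
v29: WRITE b=0  (b history now [(4, 4), (8, 64), (12, 65), (13, 9), (17, 52), (18, 75), (22, 13), (23, 35), (24, 39), (26, 31), (27, 2), (28, 30), (29, 0)])
v30: WRITE b=67  (b history now [(4, 4), (8, 64), (12, 65), (13, 9), (17, 52), (18, 75), (22, 13), (23, 35), (24, 39), (26, 31), (27, 2), (28, 30), (29, 0), (30, 67)])
READ b @v5: history=[(4, 4), (8, 64), (12, 65), (13, 9), (17, 52), (18, 75), (22, 13), (23, 35), (24, 39), (26, 31), (27, 2), (28, 30), (29, 0), (30, 67)] -> pick v4 -> 4
READ b @v26: history=[(4, 4), (8, 64), (12, 65), (13, 9), (17, 52), (18, 75), (22, 13), (23, 35), (24, 39), (26, 31), (27, 2), (28, 30), (29, 0), (30, 67)] -> pick v26 -> 31

Answer: NONE
NONE
NONE
9
29
29
4
4
55
55
4
31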